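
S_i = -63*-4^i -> [-63, 252, -1008, 4032, -16128]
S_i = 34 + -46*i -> [34, -12, -58, -104, -150]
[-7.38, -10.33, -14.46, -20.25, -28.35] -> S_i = -7.38*1.40^i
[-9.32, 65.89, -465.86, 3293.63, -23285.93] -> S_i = -9.32*(-7.07)^i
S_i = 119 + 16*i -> [119, 135, 151, 167, 183]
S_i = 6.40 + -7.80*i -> [6.4, -1.4, -9.2, -17.0, -24.8]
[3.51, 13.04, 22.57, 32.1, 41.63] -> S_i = 3.51 + 9.53*i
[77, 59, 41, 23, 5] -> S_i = 77 + -18*i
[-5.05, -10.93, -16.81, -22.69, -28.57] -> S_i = -5.05 + -5.88*i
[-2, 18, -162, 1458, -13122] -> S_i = -2*-9^i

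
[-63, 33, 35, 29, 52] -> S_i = Random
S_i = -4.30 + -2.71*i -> [-4.3, -7.01, -9.72, -12.43, -15.14]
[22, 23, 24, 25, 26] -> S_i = 22 + 1*i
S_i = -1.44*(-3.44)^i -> [-1.44, 4.95, -17.04, 58.62, -201.65]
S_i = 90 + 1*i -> [90, 91, 92, 93, 94]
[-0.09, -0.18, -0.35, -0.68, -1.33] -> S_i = -0.09*1.96^i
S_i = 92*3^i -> [92, 276, 828, 2484, 7452]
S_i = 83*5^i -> [83, 415, 2075, 10375, 51875]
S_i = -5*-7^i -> [-5, 35, -245, 1715, -12005]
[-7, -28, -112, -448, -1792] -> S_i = -7*4^i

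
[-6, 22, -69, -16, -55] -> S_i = Random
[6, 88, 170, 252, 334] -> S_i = 6 + 82*i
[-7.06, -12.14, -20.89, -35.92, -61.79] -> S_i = -7.06*1.72^i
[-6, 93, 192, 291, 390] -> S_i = -6 + 99*i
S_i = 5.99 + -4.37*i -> [5.99, 1.62, -2.75, -7.12, -11.49]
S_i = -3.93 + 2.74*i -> [-3.93, -1.19, 1.55, 4.29, 7.03]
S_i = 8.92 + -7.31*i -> [8.92, 1.61, -5.7, -13.01, -20.32]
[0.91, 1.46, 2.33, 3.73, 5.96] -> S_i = 0.91*1.60^i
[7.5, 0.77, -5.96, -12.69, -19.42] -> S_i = 7.50 + -6.73*i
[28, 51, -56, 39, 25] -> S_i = Random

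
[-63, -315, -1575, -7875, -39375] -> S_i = -63*5^i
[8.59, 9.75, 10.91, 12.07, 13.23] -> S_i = 8.59 + 1.16*i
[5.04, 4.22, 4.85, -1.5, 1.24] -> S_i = Random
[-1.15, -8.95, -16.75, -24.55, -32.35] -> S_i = -1.15 + -7.80*i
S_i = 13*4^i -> [13, 52, 208, 832, 3328]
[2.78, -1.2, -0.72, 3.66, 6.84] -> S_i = Random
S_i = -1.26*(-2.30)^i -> [-1.26, 2.9, -6.67, 15.33, -35.26]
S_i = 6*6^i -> [6, 36, 216, 1296, 7776]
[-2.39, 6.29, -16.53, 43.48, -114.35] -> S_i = -2.39*(-2.63)^i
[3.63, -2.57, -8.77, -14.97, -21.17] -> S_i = 3.63 + -6.20*i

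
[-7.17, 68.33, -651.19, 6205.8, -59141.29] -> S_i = -7.17*(-9.53)^i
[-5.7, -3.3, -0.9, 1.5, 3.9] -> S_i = -5.70 + 2.40*i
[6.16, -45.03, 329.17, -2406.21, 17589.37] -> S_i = 6.16*(-7.31)^i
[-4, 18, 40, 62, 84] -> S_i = -4 + 22*i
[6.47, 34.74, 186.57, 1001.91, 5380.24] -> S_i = 6.47*5.37^i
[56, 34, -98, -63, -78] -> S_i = Random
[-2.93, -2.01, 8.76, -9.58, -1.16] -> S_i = Random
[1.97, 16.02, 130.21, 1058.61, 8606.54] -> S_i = 1.97*8.13^i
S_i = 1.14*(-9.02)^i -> [1.14, -10.28, 92.75, -836.61, 7546.25]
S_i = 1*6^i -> [1, 6, 36, 216, 1296]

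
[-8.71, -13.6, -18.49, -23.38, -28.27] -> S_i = -8.71 + -4.89*i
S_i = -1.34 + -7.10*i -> [-1.34, -8.44, -15.54, -22.64, -29.74]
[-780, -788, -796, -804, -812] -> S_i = -780 + -8*i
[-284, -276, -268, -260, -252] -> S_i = -284 + 8*i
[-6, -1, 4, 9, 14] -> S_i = -6 + 5*i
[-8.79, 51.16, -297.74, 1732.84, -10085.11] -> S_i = -8.79*(-5.82)^i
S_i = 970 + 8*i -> [970, 978, 986, 994, 1002]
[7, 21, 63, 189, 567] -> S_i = 7*3^i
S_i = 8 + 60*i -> [8, 68, 128, 188, 248]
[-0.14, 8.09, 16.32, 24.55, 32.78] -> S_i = -0.14 + 8.23*i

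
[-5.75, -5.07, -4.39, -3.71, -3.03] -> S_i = -5.75 + 0.68*i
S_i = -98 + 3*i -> [-98, -95, -92, -89, -86]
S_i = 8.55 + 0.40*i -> [8.55, 8.95, 9.35, 9.75, 10.15]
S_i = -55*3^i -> [-55, -165, -495, -1485, -4455]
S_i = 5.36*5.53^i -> [5.36, 29.64, 163.91, 906.44, 5012.63]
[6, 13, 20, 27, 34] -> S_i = 6 + 7*i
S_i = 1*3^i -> [1, 3, 9, 27, 81]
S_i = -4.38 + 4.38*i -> [-4.38, 0.0, 4.38, 8.76, 13.14]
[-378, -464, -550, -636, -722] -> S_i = -378 + -86*i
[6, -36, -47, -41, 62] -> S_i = Random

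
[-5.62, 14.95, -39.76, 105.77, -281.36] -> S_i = -5.62*(-2.66)^i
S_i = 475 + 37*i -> [475, 512, 549, 586, 623]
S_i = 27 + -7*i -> [27, 20, 13, 6, -1]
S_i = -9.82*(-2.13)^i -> [-9.82, 20.92, -44.55, 94.9, -202.13]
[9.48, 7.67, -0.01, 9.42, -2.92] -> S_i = Random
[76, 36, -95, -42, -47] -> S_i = Random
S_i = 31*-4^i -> [31, -124, 496, -1984, 7936]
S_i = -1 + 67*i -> [-1, 66, 133, 200, 267]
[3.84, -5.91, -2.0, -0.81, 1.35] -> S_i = Random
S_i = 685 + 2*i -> [685, 687, 689, 691, 693]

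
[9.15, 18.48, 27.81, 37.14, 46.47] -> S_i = 9.15 + 9.33*i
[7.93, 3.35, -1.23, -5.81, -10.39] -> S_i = 7.93 + -4.58*i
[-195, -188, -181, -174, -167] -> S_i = -195 + 7*i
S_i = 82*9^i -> [82, 738, 6642, 59778, 538002]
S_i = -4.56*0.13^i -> [-4.56, -0.59, -0.08, -0.01, -0.0]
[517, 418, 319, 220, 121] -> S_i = 517 + -99*i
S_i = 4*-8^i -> [4, -32, 256, -2048, 16384]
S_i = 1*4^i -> [1, 4, 16, 64, 256]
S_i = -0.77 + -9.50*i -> [-0.77, -10.27, -19.77, -29.27, -38.77]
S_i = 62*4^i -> [62, 248, 992, 3968, 15872]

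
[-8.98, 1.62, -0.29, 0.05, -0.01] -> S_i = -8.98*(-0.18)^i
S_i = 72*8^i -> [72, 576, 4608, 36864, 294912]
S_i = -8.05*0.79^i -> [-8.05, -6.36, -5.02, -3.97, -3.14]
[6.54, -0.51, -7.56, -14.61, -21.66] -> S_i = 6.54 + -7.05*i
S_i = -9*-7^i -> [-9, 63, -441, 3087, -21609]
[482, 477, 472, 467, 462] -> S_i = 482 + -5*i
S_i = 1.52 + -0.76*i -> [1.52, 0.76, 0.0, -0.76, -1.52]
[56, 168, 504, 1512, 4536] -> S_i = 56*3^i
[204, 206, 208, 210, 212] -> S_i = 204 + 2*i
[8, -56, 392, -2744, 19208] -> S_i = 8*-7^i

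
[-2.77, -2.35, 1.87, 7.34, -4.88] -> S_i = Random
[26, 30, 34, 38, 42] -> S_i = 26 + 4*i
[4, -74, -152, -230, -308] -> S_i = 4 + -78*i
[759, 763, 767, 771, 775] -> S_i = 759 + 4*i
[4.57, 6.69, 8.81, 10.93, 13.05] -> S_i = 4.57 + 2.12*i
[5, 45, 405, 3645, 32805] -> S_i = 5*9^i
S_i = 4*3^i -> [4, 12, 36, 108, 324]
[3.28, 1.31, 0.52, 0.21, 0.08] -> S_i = 3.28*0.40^i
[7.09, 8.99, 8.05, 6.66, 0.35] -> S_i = Random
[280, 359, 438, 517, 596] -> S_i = 280 + 79*i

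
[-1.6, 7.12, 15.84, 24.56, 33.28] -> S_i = -1.60 + 8.72*i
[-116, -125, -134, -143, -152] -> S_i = -116 + -9*i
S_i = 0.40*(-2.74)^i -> [0.4, -1.1, 3.0, -8.23, 22.55]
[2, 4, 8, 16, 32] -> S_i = 2*2^i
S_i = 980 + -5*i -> [980, 975, 970, 965, 960]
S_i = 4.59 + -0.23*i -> [4.59, 4.36, 4.13, 3.9, 3.67]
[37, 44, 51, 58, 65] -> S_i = 37 + 7*i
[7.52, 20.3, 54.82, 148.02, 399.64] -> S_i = 7.52*2.70^i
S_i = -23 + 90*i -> [-23, 67, 157, 247, 337]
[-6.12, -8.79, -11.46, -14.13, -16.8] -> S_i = -6.12 + -2.67*i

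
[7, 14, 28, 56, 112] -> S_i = 7*2^i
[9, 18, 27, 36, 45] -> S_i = 9 + 9*i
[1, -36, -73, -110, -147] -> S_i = 1 + -37*i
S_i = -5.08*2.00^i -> [-5.08, -10.16, -20.32, -40.64, -81.28]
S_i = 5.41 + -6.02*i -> [5.41, -0.61, -6.63, -12.65, -18.67]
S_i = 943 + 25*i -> [943, 968, 993, 1018, 1043]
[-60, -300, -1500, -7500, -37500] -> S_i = -60*5^i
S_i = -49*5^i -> [-49, -245, -1225, -6125, -30625]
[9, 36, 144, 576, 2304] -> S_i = 9*4^i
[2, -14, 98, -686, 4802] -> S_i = 2*-7^i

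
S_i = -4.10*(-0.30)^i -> [-4.1, 1.23, -0.37, 0.11, -0.03]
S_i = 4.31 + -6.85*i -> [4.31, -2.54, -9.39, -16.24, -23.09]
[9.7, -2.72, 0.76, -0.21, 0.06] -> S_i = 9.70*(-0.28)^i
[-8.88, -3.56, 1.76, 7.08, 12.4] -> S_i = -8.88 + 5.32*i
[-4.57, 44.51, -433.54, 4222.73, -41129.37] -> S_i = -4.57*(-9.74)^i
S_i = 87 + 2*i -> [87, 89, 91, 93, 95]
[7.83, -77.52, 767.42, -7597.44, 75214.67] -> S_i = 7.83*(-9.90)^i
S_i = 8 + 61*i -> [8, 69, 130, 191, 252]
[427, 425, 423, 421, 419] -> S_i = 427 + -2*i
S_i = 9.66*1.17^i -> [9.66, 11.3, 13.22, 15.47, 18.1]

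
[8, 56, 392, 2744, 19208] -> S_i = 8*7^i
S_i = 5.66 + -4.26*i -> [5.66, 1.4, -2.86, -7.12, -11.38]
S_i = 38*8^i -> [38, 304, 2432, 19456, 155648]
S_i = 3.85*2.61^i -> [3.85, 10.05, 26.23, 68.45, 178.66]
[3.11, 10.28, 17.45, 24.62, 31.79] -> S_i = 3.11 + 7.17*i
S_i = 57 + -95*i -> [57, -38, -133, -228, -323]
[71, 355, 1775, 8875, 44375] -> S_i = 71*5^i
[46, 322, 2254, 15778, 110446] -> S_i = 46*7^i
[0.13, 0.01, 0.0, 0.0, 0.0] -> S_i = 0.13*0.08^i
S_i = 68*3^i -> [68, 204, 612, 1836, 5508]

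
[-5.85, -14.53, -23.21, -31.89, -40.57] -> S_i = -5.85 + -8.68*i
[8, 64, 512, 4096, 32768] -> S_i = 8*8^i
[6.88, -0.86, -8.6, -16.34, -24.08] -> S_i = 6.88 + -7.74*i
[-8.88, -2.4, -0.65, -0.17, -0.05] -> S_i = -8.88*0.27^i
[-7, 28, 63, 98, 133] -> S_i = -7 + 35*i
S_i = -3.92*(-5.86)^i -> [-3.92, 22.97, -134.61, 788.82, -4622.5]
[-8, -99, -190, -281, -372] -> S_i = -8 + -91*i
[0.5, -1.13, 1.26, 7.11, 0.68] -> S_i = Random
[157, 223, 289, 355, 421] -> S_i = 157 + 66*i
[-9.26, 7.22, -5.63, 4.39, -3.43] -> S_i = -9.26*(-0.78)^i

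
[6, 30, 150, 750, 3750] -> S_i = 6*5^i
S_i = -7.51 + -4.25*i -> [-7.51, -11.76, -16.01, -20.26, -24.51]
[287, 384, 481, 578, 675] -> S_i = 287 + 97*i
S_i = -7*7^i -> [-7, -49, -343, -2401, -16807]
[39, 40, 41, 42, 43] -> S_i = 39 + 1*i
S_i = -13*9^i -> [-13, -117, -1053, -9477, -85293]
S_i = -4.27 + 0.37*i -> [-4.27, -3.9, -3.53, -3.16, -2.79]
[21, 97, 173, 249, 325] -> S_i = 21 + 76*i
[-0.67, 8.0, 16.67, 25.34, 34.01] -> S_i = -0.67 + 8.67*i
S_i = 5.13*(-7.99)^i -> [5.13, -40.99, 327.5, -2616.72, 20907.61]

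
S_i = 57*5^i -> [57, 285, 1425, 7125, 35625]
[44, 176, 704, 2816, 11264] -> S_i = 44*4^i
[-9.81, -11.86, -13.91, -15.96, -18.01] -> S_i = -9.81 + -2.05*i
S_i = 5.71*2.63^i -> [5.71, 15.02, 39.5, 103.87, 273.19]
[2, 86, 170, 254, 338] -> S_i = 2 + 84*i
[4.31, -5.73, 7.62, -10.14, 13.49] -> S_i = 4.31*(-1.33)^i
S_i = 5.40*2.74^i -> [5.4, 14.8, 40.54, 111.08, 304.37]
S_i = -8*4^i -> [-8, -32, -128, -512, -2048]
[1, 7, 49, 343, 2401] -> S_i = 1*7^i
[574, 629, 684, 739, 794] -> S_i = 574 + 55*i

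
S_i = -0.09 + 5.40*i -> [-0.09, 5.31, 10.71, 16.11, 21.51]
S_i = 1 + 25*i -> [1, 26, 51, 76, 101]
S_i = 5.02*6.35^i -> [5.02, 31.88, 202.42, 1285.36, 8162.04]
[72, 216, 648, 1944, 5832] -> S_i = 72*3^i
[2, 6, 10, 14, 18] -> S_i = 2 + 4*i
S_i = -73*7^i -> [-73, -511, -3577, -25039, -175273]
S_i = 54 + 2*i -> [54, 56, 58, 60, 62]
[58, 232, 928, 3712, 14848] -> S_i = 58*4^i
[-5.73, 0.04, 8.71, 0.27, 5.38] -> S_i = Random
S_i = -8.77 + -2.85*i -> [-8.77, -11.62, -14.47, -17.32, -20.17]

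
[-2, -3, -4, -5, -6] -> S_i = -2 + -1*i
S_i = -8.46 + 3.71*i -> [-8.46, -4.75, -1.04, 2.67, 6.38]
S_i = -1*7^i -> [-1, -7, -49, -343, -2401]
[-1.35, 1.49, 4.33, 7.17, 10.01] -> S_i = -1.35 + 2.84*i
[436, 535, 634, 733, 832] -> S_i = 436 + 99*i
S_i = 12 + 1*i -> [12, 13, 14, 15, 16]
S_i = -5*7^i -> [-5, -35, -245, -1715, -12005]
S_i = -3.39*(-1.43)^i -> [-3.39, 4.85, -6.93, 9.91, -14.18]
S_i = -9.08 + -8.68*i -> [-9.08, -17.76, -26.44, -35.12, -43.8]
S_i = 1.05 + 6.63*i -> [1.05, 7.68, 14.31, 20.94, 27.57]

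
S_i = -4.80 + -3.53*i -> [-4.8, -8.33, -11.86, -15.39, -18.92]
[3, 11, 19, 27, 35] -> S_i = 3 + 8*i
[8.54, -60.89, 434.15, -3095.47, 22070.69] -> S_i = 8.54*(-7.13)^i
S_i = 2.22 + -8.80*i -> [2.22, -6.58, -15.38, -24.18, -32.98]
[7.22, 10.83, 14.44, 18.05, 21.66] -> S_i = 7.22 + 3.61*i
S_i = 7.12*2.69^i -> [7.12, 19.15, 51.52, 138.59, 372.81]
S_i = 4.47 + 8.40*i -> [4.47, 12.87, 21.27, 29.67, 38.07]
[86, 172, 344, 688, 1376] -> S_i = 86*2^i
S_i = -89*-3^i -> [-89, 267, -801, 2403, -7209]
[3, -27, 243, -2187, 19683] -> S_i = 3*-9^i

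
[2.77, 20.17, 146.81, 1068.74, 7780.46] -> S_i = 2.77*7.28^i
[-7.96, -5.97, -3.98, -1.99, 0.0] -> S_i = -7.96 + 1.99*i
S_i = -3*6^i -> [-3, -18, -108, -648, -3888]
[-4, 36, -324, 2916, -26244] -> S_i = -4*-9^i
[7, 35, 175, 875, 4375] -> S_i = 7*5^i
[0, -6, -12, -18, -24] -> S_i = 0 + -6*i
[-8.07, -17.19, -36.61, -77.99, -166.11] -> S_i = -8.07*2.13^i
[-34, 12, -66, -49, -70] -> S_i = Random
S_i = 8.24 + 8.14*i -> [8.24, 16.38, 24.52, 32.66, 40.8]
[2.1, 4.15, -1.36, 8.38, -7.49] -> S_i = Random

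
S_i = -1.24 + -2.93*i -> [-1.24, -4.17, -7.1, -10.03, -12.96]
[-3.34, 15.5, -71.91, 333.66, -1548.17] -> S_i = -3.34*(-4.64)^i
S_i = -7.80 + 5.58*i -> [-7.8, -2.22, 3.36, 8.94, 14.52]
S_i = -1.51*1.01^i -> [-1.51, -1.53, -1.54, -1.56, -1.57]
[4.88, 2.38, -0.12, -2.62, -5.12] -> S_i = 4.88 + -2.50*i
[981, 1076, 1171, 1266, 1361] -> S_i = 981 + 95*i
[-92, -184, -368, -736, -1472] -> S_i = -92*2^i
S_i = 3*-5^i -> [3, -15, 75, -375, 1875]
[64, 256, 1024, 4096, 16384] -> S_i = 64*4^i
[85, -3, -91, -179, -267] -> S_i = 85 + -88*i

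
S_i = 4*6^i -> [4, 24, 144, 864, 5184]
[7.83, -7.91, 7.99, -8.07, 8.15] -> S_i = 7.83*(-1.01)^i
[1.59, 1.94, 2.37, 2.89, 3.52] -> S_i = 1.59*1.22^i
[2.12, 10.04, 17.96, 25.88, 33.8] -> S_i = 2.12 + 7.92*i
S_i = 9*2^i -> [9, 18, 36, 72, 144]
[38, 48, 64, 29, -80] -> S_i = Random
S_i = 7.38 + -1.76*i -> [7.38, 5.62, 3.86, 2.1, 0.34]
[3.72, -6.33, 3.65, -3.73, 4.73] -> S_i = Random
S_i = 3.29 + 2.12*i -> [3.29, 5.41, 7.53, 9.65, 11.77]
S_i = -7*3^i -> [-7, -21, -63, -189, -567]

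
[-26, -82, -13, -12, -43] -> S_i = Random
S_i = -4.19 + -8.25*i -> [-4.19, -12.44, -20.69, -28.94, -37.19]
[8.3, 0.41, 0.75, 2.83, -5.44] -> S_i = Random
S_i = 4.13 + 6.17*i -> [4.13, 10.3, 16.47, 22.64, 28.81]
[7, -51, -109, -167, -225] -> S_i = 7 + -58*i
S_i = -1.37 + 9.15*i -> [-1.37, 7.78, 16.93, 26.08, 35.23]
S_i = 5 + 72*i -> [5, 77, 149, 221, 293]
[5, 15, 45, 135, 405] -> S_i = 5*3^i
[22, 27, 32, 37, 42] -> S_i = 22 + 5*i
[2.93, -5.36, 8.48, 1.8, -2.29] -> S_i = Random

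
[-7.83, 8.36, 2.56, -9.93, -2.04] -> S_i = Random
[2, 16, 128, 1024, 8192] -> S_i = 2*8^i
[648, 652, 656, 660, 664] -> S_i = 648 + 4*i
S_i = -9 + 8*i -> [-9, -1, 7, 15, 23]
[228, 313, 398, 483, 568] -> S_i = 228 + 85*i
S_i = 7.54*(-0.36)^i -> [7.54, -2.71, 0.98, -0.35, 0.13]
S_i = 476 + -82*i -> [476, 394, 312, 230, 148]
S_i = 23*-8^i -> [23, -184, 1472, -11776, 94208]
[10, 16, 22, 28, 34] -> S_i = 10 + 6*i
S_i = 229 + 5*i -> [229, 234, 239, 244, 249]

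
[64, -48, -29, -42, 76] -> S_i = Random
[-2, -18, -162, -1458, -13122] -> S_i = -2*9^i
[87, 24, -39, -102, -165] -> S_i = 87 + -63*i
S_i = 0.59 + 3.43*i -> [0.59, 4.02, 7.45, 10.88, 14.31]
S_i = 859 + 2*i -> [859, 861, 863, 865, 867]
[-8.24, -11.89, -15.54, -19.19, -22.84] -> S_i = -8.24 + -3.65*i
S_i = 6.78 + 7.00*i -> [6.78, 13.78, 20.78, 27.78, 34.78]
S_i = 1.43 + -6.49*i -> [1.43, -5.06, -11.55, -18.04, -24.53]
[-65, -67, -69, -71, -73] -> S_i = -65 + -2*i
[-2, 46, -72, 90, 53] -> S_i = Random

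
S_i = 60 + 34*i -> [60, 94, 128, 162, 196]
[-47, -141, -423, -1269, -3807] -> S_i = -47*3^i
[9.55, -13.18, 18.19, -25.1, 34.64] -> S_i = 9.55*(-1.38)^i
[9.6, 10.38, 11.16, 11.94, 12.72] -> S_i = 9.60 + 0.78*i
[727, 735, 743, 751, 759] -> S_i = 727 + 8*i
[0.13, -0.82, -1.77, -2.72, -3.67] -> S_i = 0.13 + -0.95*i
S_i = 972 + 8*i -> [972, 980, 988, 996, 1004]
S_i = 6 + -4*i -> [6, 2, -2, -6, -10]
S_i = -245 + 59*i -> [-245, -186, -127, -68, -9]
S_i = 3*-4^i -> [3, -12, 48, -192, 768]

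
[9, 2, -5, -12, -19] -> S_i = 9 + -7*i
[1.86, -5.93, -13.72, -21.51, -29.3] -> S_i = 1.86 + -7.79*i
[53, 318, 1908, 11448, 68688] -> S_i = 53*6^i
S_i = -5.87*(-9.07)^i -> [-5.87, 53.24, -482.89, 4379.86, -39725.31]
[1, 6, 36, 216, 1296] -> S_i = 1*6^i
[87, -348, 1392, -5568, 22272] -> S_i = 87*-4^i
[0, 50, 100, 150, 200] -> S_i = 0 + 50*i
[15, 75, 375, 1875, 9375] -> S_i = 15*5^i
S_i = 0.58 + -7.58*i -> [0.58, -7.0, -14.58, -22.16, -29.74]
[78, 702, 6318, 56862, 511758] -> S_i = 78*9^i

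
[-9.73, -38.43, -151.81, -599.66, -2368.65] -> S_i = -9.73*3.95^i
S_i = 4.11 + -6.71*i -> [4.11, -2.6, -9.31, -16.02, -22.73]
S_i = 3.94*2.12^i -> [3.94, 8.35, 17.71, 37.54, 79.59]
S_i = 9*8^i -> [9, 72, 576, 4608, 36864]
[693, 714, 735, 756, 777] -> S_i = 693 + 21*i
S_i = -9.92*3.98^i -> [-9.92, -39.48, -157.14, -625.4, -2489.11]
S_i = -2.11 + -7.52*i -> [-2.11, -9.63, -17.15, -24.67, -32.19]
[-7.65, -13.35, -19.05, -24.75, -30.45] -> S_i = -7.65 + -5.70*i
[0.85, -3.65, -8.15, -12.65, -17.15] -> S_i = 0.85 + -4.50*i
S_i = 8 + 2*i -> [8, 10, 12, 14, 16]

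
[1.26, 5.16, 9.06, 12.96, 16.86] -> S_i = 1.26 + 3.90*i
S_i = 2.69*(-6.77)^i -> [2.69, -18.21, 123.29, -834.68, 5650.76]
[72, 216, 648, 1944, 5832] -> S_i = 72*3^i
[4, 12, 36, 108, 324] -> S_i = 4*3^i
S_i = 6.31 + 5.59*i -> [6.31, 11.9, 17.49, 23.08, 28.67]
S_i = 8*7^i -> [8, 56, 392, 2744, 19208]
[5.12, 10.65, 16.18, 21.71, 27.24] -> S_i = 5.12 + 5.53*i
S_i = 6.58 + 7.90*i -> [6.58, 14.48, 22.38, 30.28, 38.18]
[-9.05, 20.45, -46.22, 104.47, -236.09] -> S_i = -9.05*(-2.26)^i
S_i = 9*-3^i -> [9, -27, 81, -243, 729]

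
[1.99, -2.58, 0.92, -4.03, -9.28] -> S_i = Random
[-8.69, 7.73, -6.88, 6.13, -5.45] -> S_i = -8.69*(-0.89)^i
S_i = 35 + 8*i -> [35, 43, 51, 59, 67]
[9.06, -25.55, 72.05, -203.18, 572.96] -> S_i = 9.06*(-2.82)^i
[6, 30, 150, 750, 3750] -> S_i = 6*5^i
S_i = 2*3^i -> [2, 6, 18, 54, 162]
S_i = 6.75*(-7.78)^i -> [6.75, -52.52, 408.57, -3178.65, 24729.89]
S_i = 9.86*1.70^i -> [9.86, 16.76, 28.5, 48.44, 82.35]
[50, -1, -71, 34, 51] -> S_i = Random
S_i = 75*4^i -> [75, 300, 1200, 4800, 19200]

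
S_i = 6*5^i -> [6, 30, 150, 750, 3750]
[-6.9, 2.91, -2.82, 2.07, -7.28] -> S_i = Random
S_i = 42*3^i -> [42, 126, 378, 1134, 3402]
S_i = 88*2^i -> [88, 176, 352, 704, 1408]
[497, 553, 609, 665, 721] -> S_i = 497 + 56*i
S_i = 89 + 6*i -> [89, 95, 101, 107, 113]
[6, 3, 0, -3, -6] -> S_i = 6 + -3*i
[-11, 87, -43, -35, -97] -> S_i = Random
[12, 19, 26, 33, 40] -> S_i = 12 + 7*i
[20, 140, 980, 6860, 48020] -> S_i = 20*7^i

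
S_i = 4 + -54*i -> [4, -50, -104, -158, -212]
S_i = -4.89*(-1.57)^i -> [-4.89, 7.68, -12.05, 18.92, -29.71]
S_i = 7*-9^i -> [7, -63, 567, -5103, 45927]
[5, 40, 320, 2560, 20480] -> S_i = 5*8^i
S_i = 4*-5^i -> [4, -20, 100, -500, 2500]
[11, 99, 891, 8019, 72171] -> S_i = 11*9^i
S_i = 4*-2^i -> [4, -8, 16, -32, 64]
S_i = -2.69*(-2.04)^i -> [-2.69, 5.49, -11.19, 22.84, -46.59]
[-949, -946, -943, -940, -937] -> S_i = -949 + 3*i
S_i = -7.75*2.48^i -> [-7.75, -19.22, -47.67, -118.21, -293.16]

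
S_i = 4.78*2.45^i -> [4.78, 11.71, 28.69, 70.3, 172.22]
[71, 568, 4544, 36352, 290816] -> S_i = 71*8^i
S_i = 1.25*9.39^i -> [1.25, 11.74, 110.22, 1034.92, 9717.9]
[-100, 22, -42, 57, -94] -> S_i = Random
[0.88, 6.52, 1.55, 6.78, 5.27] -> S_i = Random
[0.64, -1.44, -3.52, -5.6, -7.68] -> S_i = 0.64 + -2.08*i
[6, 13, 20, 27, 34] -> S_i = 6 + 7*i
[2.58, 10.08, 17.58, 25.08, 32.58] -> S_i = 2.58 + 7.50*i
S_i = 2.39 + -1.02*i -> [2.39, 1.37, 0.35, -0.67, -1.69]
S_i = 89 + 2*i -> [89, 91, 93, 95, 97]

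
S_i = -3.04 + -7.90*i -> [-3.04, -10.94, -18.84, -26.74, -34.64]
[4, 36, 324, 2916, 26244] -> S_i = 4*9^i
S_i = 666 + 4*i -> [666, 670, 674, 678, 682]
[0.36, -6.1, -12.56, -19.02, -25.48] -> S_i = 0.36 + -6.46*i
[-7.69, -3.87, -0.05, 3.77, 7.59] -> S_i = -7.69 + 3.82*i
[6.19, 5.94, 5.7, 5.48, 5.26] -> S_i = 6.19*0.96^i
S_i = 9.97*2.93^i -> [9.97, 29.21, 85.59, 250.78, 734.79]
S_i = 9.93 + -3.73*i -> [9.93, 6.2, 2.47, -1.26, -4.99]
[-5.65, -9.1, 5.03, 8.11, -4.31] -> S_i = Random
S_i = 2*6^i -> [2, 12, 72, 432, 2592]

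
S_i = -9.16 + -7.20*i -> [-9.16, -16.36, -23.56, -30.76, -37.96]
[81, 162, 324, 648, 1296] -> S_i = 81*2^i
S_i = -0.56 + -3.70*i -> [-0.56, -4.26, -7.96, -11.66, -15.36]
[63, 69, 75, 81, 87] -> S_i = 63 + 6*i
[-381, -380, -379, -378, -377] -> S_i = -381 + 1*i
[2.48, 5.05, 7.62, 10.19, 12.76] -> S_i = 2.48 + 2.57*i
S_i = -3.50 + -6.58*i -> [-3.5, -10.08, -16.66, -23.24, -29.82]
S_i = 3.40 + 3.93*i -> [3.4, 7.33, 11.26, 15.19, 19.12]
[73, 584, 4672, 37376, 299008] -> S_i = 73*8^i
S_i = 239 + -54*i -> [239, 185, 131, 77, 23]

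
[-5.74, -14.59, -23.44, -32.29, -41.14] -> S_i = -5.74 + -8.85*i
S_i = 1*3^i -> [1, 3, 9, 27, 81]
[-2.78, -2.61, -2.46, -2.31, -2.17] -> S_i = -2.78*0.94^i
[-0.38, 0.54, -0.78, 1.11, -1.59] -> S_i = -0.38*(-1.43)^i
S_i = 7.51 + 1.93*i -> [7.51, 9.44, 11.37, 13.3, 15.23]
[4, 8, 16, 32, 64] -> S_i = 4*2^i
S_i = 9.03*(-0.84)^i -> [9.03, -7.59, 6.37, -5.35, 4.5]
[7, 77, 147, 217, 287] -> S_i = 7 + 70*i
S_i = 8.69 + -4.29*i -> [8.69, 4.4, 0.11, -4.18, -8.47]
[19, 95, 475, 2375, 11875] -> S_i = 19*5^i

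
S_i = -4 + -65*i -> [-4, -69, -134, -199, -264]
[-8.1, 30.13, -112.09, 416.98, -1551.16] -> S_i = -8.10*(-3.72)^i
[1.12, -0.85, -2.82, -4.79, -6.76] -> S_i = 1.12 + -1.97*i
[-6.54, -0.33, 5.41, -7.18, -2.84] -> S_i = Random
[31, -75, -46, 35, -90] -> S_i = Random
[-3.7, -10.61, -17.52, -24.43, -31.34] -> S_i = -3.70 + -6.91*i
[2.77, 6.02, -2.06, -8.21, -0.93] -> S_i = Random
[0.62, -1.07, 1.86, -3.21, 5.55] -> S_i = 0.62*(-1.73)^i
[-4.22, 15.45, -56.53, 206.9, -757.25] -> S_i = -4.22*(-3.66)^i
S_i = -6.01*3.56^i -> [-6.01, -21.4, -76.17, -271.16, -965.33]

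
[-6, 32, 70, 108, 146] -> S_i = -6 + 38*i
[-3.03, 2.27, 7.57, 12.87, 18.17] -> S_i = -3.03 + 5.30*i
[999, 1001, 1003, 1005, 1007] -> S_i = 999 + 2*i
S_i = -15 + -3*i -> [-15, -18, -21, -24, -27]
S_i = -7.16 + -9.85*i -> [-7.16, -17.01, -26.86, -36.71, -46.56]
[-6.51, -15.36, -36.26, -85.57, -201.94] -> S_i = -6.51*2.36^i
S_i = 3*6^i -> [3, 18, 108, 648, 3888]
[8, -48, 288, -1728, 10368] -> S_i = 8*-6^i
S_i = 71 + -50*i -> [71, 21, -29, -79, -129]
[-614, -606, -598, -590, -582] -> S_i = -614 + 8*i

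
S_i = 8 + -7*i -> [8, 1, -6, -13, -20]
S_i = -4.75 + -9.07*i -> [-4.75, -13.82, -22.89, -31.96, -41.03]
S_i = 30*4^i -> [30, 120, 480, 1920, 7680]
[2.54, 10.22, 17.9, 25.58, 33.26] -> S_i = 2.54 + 7.68*i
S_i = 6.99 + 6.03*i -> [6.99, 13.02, 19.05, 25.08, 31.11]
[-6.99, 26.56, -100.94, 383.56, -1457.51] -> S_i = -6.99*(-3.80)^i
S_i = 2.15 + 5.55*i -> [2.15, 7.7, 13.25, 18.8, 24.35]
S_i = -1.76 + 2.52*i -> [-1.76, 0.76, 3.28, 5.8, 8.32]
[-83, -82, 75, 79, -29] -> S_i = Random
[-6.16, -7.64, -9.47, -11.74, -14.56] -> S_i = -6.16*1.24^i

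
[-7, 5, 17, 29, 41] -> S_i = -7 + 12*i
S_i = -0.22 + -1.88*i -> [-0.22, -2.1, -3.98, -5.86, -7.74]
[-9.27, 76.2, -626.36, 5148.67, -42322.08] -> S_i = -9.27*(-8.22)^i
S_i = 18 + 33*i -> [18, 51, 84, 117, 150]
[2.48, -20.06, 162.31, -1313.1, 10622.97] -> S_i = 2.48*(-8.09)^i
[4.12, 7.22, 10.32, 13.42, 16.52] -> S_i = 4.12 + 3.10*i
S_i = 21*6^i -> [21, 126, 756, 4536, 27216]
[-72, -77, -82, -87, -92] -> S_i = -72 + -5*i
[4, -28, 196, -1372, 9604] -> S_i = 4*-7^i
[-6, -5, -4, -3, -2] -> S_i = -6 + 1*i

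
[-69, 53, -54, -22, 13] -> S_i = Random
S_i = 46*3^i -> [46, 138, 414, 1242, 3726]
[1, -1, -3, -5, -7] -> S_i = 1 + -2*i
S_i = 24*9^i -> [24, 216, 1944, 17496, 157464]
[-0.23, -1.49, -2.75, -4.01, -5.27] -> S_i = -0.23 + -1.26*i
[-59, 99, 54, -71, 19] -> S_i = Random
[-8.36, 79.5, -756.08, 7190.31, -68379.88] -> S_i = -8.36*(-9.51)^i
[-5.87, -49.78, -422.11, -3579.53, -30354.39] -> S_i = -5.87*8.48^i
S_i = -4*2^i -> [-4, -8, -16, -32, -64]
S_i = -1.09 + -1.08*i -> [-1.09, -2.17, -3.25, -4.33, -5.41]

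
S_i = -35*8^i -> [-35, -280, -2240, -17920, -143360]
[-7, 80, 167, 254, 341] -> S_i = -7 + 87*i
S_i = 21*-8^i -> [21, -168, 1344, -10752, 86016]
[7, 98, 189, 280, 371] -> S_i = 7 + 91*i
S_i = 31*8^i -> [31, 248, 1984, 15872, 126976]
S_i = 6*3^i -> [6, 18, 54, 162, 486]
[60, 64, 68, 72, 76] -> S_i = 60 + 4*i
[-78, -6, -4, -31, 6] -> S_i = Random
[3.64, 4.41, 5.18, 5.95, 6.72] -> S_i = 3.64 + 0.77*i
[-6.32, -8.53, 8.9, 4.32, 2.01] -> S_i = Random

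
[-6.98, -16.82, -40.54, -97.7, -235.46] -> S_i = -6.98*2.41^i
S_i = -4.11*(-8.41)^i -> [-4.11, 34.57, -290.69, 2444.72, -20560.13]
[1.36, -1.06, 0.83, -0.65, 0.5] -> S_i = 1.36*(-0.78)^i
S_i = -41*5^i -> [-41, -205, -1025, -5125, -25625]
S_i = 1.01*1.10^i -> [1.01, 1.11, 1.22, 1.34, 1.48]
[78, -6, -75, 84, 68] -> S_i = Random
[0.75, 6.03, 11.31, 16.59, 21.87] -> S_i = 0.75 + 5.28*i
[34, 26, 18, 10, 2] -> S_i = 34 + -8*i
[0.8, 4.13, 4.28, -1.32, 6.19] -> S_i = Random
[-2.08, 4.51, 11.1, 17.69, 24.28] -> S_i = -2.08 + 6.59*i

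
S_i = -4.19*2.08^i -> [-4.19, -8.72, -18.13, -37.71, -78.43]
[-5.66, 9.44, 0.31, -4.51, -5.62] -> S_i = Random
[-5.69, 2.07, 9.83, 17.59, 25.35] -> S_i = -5.69 + 7.76*i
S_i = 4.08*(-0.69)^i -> [4.08, -2.82, 1.94, -1.34, 0.92]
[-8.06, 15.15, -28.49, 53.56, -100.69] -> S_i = -8.06*(-1.88)^i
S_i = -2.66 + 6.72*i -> [-2.66, 4.06, 10.78, 17.5, 24.22]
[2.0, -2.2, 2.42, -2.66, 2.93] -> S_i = 2.00*(-1.10)^i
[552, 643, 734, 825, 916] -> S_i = 552 + 91*i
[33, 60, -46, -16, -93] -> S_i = Random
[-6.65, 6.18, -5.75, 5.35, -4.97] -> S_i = -6.65*(-0.93)^i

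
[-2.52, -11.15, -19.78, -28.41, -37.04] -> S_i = -2.52 + -8.63*i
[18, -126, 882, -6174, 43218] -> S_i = 18*-7^i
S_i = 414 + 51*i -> [414, 465, 516, 567, 618]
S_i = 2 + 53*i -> [2, 55, 108, 161, 214]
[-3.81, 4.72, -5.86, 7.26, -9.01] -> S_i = -3.81*(-1.24)^i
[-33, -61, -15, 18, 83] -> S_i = Random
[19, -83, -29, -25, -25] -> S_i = Random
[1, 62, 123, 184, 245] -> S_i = 1 + 61*i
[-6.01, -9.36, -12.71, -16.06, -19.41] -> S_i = -6.01 + -3.35*i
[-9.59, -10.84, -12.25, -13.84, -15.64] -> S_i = -9.59*1.13^i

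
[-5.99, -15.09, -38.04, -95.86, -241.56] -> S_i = -5.99*2.52^i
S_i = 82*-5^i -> [82, -410, 2050, -10250, 51250]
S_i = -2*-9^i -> [-2, 18, -162, 1458, -13122]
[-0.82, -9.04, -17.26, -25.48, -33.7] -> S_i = -0.82 + -8.22*i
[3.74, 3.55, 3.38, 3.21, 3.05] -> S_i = 3.74*0.95^i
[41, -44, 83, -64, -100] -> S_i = Random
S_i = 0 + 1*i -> [0, 1, 2, 3, 4]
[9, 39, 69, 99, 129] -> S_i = 9 + 30*i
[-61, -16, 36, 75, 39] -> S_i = Random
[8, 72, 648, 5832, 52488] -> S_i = 8*9^i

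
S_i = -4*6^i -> [-4, -24, -144, -864, -5184]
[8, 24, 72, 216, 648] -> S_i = 8*3^i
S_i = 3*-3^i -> [3, -9, 27, -81, 243]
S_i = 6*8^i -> [6, 48, 384, 3072, 24576]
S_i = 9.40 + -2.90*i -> [9.4, 6.5, 3.6, 0.7, -2.2]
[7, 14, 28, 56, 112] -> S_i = 7*2^i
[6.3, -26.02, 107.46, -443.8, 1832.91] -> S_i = 6.30*(-4.13)^i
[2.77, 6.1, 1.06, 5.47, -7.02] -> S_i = Random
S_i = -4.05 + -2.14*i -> [-4.05, -6.19, -8.33, -10.47, -12.61]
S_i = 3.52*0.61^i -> [3.52, 2.15, 1.31, 0.8, 0.49]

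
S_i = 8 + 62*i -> [8, 70, 132, 194, 256]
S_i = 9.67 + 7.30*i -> [9.67, 16.97, 24.27, 31.57, 38.87]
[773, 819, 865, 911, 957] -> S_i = 773 + 46*i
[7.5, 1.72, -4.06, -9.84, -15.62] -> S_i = 7.50 + -5.78*i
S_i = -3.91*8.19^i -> [-3.91, -32.02, -262.27, -2147.97, -17591.88]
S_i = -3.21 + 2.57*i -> [-3.21, -0.64, 1.93, 4.5, 7.07]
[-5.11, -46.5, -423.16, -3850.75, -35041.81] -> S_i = -5.11*9.10^i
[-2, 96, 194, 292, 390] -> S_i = -2 + 98*i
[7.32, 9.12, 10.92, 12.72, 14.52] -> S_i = 7.32 + 1.80*i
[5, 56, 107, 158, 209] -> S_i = 5 + 51*i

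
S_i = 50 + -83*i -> [50, -33, -116, -199, -282]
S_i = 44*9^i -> [44, 396, 3564, 32076, 288684]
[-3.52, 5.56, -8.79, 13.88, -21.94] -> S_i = -3.52*(-1.58)^i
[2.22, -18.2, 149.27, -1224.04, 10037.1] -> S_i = 2.22*(-8.20)^i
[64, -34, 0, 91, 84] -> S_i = Random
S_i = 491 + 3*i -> [491, 494, 497, 500, 503]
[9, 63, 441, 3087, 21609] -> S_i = 9*7^i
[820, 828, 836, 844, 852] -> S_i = 820 + 8*i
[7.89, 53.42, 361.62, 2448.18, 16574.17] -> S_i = 7.89*6.77^i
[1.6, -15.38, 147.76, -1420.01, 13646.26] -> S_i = 1.60*(-9.61)^i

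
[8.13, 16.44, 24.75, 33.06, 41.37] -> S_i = 8.13 + 8.31*i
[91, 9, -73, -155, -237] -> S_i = 91 + -82*i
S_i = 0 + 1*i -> [0, 1, 2, 3, 4]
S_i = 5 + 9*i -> [5, 14, 23, 32, 41]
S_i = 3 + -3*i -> [3, 0, -3, -6, -9]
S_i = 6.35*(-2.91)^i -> [6.35, -18.48, 53.77, -156.48, 455.35]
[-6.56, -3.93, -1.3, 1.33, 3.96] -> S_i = -6.56 + 2.63*i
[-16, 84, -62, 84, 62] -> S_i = Random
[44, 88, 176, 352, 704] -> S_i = 44*2^i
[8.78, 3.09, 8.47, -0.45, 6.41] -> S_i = Random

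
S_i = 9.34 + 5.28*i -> [9.34, 14.62, 19.9, 25.18, 30.46]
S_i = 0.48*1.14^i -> [0.48, 0.55, 0.62, 0.71, 0.81]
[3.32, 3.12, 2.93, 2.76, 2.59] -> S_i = 3.32*0.94^i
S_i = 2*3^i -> [2, 6, 18, 54, 162]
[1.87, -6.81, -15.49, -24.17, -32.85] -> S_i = 1.87 + -8.68*i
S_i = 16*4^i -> [16, 64, 256, 1024, 4096]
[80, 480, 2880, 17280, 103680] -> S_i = 80*6^i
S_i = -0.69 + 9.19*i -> [-0.69, 8.5, 17.69, 26.88, 36.07]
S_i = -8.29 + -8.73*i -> [-8.29, -17.02, -25.75, -34.48, -43.21]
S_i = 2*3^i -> [2, 6, 18, 54, 162]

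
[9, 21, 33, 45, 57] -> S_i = 9 + 12*i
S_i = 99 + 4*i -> [99, 103, 107, 111, 115]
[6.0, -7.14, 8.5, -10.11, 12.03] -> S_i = 6.00*(-1.19)^i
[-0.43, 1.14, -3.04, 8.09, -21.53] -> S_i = -0.43*(-2.66)^i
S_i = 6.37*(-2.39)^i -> [6.37, -15.22, 36.39, -86.96, 207.84]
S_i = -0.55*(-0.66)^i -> [-0.55, 0.36, -0.24, 0.16, -0.1]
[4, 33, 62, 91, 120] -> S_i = 4 + 29*i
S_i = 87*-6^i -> [87, -522, 3132, -18792, 112752]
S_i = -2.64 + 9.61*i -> [-2.64, 6.97, 16.58, 26.19, 35.8]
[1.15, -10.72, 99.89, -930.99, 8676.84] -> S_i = 1.15*(-9.32)^i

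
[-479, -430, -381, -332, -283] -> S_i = -479 + 49*i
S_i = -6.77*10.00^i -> [-6.77, -67.7, -677.0, -6770.0, -67700.0]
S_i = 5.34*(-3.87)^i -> [5.34, -20.67, 79.98, -309.51, 1197.8]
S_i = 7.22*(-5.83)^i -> [7.22, -42.09, 245.4, -1430.68, 8340.87]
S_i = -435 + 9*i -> [-435, -426, -417, -408, -399]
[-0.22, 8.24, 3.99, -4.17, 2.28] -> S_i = Random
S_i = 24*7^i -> [24, 168, 1176, 8232, 57624]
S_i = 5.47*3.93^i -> [5.47, 21.5, 84.48, 332.02, 1304.84]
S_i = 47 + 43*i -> [47, 90, 133, 176, 219]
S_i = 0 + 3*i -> [0, 3, 6, 9, 12]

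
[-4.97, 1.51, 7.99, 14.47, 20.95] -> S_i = -4.97 + 6.48*i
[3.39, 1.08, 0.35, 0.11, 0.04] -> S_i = 3.39*0.32^i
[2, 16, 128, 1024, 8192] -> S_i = 2*8^i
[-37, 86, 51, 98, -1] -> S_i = Random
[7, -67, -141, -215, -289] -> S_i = 7 + -74*i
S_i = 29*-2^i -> [29, -58, 116, -232, 464]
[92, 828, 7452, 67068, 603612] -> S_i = 92*9^i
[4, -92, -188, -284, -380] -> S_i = 4 + -96*i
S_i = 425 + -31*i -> [425, 394, 363, 332, 301]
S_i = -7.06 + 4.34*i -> [-7.06, -2.72, 1.62, 5.96, 10.3]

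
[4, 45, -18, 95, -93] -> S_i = Random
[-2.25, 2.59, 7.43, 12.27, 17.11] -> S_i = -2.25 + 4.84*i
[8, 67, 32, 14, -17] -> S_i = Random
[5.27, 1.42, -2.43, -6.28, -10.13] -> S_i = 5.27 + -3.85*i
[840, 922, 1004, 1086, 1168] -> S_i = 840 + 82*i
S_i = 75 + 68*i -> [75, 143, 211, 279, 347]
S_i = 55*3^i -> [55, 165, 495, 1485, 4455]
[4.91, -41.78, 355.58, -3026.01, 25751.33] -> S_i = 4.91*(-8.51)^i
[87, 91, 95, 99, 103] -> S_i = 87 + 4*i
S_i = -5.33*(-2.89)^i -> [-5.33, 15.4, -44.52, 128.65, -371.81]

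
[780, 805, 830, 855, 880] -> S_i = 780 + 25*i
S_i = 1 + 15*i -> [1, 16, 31, 46, 61]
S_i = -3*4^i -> [-3, -12, -48, -192, -768]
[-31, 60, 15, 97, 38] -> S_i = Random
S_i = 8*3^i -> [8, 24, 72, 216, 648]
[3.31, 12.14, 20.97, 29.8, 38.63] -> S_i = 3.31 + 8.83*i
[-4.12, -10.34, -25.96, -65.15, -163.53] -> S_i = -4.12*2.51^i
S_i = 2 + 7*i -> [2, 9, 16, 23, 30]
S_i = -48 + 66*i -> [-48, 18, 84, 150, 216]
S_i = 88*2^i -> [88, 176, 352, 704, 1408]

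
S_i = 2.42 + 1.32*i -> [2.42, 3.74, 5.06, 6.38, 7.7]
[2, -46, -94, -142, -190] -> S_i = 2 + -48*i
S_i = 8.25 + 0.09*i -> [8.25, 8.34, 8.43, 8.52, 8.61]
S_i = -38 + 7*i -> [-38, -31, -24, -17, -10]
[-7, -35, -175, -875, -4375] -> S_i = -7*5^i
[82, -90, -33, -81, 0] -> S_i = Random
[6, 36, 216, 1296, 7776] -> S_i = 6*6^i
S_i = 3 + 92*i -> [3, 95, 187, 279, 371]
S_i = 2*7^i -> [2, 14, 98, 686, 4802]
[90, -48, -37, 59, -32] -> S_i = Random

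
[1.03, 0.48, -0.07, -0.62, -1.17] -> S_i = 1.03 + -0.55*i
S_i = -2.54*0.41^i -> [-2.54, -1.04, -0.43, -0.18, -0.07]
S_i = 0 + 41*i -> [0, 41, 82, 123, 164]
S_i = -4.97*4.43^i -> [-4.97, -22.02, -97.54, -432.08, -1914.13]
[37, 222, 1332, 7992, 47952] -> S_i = 37*6^i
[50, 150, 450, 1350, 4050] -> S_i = 50*3^i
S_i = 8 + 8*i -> [8, 16, 24, 32, 40]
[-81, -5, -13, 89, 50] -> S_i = Random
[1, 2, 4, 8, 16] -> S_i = 1*2^i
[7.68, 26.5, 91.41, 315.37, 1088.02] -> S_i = 7.68*3.45^i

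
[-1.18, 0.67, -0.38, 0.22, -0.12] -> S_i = -1.18*(-0.57)^i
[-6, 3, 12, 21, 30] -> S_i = -6 + 9*i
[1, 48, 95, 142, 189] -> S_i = 1 + 47*i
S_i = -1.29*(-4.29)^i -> [-1.29, 5.53, -23.74, 101.85, -436.94]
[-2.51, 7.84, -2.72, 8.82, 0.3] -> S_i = Random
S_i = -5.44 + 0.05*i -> [-5.44, -5.39, -5.34, -5.29, -5.24]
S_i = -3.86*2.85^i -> [-3.86, -11.0, -31.35, -89.36, -254.66]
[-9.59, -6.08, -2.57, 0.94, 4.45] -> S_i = -9.59 + 3.51*i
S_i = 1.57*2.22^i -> [1.57, 3.49, 7.74, 17.18, 38.13]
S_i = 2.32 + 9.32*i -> [2.32, 11.64, 20.96, 30.28, 39.6]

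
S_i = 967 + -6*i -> [967, 961, 955, 949, 943]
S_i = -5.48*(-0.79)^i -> [-5.48, 4.33, -3.42, 2.7, -2.13]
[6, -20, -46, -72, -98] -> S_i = 6 + -26*i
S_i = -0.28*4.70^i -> [-0.28, -1.32, -6.19, -29.07, -136.63]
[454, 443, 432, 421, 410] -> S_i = 454 + -11*i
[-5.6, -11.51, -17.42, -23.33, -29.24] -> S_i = -5.60 + -5.91*i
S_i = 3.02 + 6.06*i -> [3.02, 9.08, 15.14, 21.2, 27.26]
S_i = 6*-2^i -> [6, -12, 24, -48, 96]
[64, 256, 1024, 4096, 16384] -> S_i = 64*4^i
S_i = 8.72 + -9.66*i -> [8.72, -0.94, -10.6, -20.26, -29.92]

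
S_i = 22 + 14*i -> [22, 36, 50, 64, 78]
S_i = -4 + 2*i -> [-4, -2, 0, 2, 4]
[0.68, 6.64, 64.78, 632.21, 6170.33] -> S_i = 0.68*9.76^i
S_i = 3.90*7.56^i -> [3.9, 29.48, 222.9, 1685.12, 12739.48]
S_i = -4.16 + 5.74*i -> [-4.16, 1.58, 7.32, 13.06, 18.8]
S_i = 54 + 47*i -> [54, 101, 148, 195, 242]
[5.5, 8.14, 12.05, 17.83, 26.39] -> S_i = 5.50*1.48^i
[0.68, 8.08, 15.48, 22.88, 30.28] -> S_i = 0.68 + 7.40*i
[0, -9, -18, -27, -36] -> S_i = 0 + -9*i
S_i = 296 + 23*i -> [296, 319, 342, 365, 388]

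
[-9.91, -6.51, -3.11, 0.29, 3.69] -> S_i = -9.91 + 3.40*i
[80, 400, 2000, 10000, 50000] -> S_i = 80*5^i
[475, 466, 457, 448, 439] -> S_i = 475 + -9*i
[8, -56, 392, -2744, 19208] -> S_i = 8*-7^i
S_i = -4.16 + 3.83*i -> [-4.16, -0.33, 3.5, 7.33, 11.16]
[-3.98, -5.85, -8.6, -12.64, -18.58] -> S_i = -3.98*1.47^i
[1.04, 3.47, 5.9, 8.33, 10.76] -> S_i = 1.04 + 2.43*i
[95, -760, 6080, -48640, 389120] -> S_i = 95*-8^i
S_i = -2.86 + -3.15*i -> [-2.86, -6.01, -9.16, -12.31, -15.46]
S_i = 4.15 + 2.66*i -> [4.15, 6.81, 9.47, 12.13, 14.79]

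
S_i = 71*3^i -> [71, 213, 639, 1917, 5751]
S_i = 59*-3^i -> [59, -177, 531, -1593, 4779]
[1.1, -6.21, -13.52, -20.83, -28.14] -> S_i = 1.10 + -7.31*i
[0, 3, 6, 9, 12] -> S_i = 0 + 3*i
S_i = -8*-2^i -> [-8, 16, -32, 64, -128]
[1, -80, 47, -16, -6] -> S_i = Random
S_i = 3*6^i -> [3, 18, 108, 648, 3888]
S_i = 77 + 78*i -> [77, 155, 233, 311, 389]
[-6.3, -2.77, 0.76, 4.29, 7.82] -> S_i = -6.30 + 3.53*i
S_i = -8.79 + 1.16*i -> [-8.79, -7.63, -6.47, -5.31, -4.15]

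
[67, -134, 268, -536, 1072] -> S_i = 67*-2^i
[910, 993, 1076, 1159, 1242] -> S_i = 910 + 83*i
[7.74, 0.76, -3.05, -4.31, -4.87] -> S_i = Random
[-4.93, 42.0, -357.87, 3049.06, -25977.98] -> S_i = -4.93*(-8.52)^i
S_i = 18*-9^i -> [18, -162, 1458, -13122, 118098]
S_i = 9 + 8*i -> [9, 17, 25, 33, 41]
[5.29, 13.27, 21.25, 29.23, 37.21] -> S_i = 5.29 + 7.98*i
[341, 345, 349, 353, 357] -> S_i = 341 + 4*i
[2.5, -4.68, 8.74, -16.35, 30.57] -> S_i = 2.50*(-1.87)^i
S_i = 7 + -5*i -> [7, 2, -3, -8, -13]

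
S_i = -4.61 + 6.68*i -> [-4.61, 2.07, 8.75, 15.43, 22.11]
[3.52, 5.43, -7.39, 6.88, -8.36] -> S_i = Random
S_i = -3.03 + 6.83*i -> [-3.03, 3.8, 10.63, 17.46, 24.29]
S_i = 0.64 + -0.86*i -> [0.64, -0.22, -1.08, -1.94, -2.8]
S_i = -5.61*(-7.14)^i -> [-5.61, 40.06, -286.0, 2042.01, -14579.94]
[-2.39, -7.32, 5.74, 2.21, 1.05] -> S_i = Random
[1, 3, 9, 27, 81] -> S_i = 1*3^i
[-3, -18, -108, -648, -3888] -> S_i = -3*6^i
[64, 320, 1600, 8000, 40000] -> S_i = 64*5^i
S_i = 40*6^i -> [40, 240, 1440, 8640, 51840]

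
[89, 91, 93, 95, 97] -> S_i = 89 + 2*i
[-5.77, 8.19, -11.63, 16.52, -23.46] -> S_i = -5.77*(-1.42)^i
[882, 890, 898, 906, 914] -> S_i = 882 + 8*i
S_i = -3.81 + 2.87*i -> [-3.81, -0.94, 1.93, 4.8, 7.67]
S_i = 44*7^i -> [44, 308, 2156, 15092, 105644]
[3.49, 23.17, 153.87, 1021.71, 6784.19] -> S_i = 3.49*6.64^i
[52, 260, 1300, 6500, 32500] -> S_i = 52*5^i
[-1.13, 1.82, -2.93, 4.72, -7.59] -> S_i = -1.13*(-1.61)^i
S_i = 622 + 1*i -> [622, 623, 624, 625, 626]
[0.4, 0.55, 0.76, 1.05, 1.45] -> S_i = 0.40*1.38^i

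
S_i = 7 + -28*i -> [7, -21, -49, -77, -105]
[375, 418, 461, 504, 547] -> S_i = 375 + 43*i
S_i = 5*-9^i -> [5, -45, 405, -3645, 32805]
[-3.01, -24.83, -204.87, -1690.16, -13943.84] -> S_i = -3.01*8.25^i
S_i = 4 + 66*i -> [4, 70, 136, 202, 268]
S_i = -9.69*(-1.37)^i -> [-9.69, 13.28, -18.19, 24.92, -34.14]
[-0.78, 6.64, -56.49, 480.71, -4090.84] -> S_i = -0.78*(-8.51)^i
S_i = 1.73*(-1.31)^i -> [1.73, -2.27, 2.97, -3.89, 5.09]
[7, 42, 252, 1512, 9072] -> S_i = 7*6^i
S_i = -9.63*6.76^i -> [-9.63, -65.1, -440.07, -2974.86, -20110.05]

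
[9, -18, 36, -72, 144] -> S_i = 9*-2^i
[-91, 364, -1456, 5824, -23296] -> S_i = -91*-4^i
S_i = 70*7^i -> [70, 490, 3430, 24010, 168070]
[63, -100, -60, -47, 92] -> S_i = Random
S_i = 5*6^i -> [5, 30, 180, 1080, 6480]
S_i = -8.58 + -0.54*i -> [-8.58, -9.12, -9.66, -10.2, -10.74]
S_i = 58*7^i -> [58, 406, 2842, 19894, 139258]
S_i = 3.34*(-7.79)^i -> [3.34, -26.02, 202.68, -1578.92, 12299.75]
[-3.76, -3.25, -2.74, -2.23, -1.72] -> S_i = -3.76 + 0.51*i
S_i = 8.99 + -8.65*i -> [8.99, 0.34, -8.31, -16.96, -25.61]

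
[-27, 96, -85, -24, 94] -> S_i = Random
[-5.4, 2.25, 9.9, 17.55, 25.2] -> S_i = -5.40 + 7.65*i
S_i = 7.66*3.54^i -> [7.66, 27.12, 95.99, 339.81, 1202.93]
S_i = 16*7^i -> [16, 112, 784, 5488, 38416]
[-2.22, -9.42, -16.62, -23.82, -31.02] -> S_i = -2.22 + -7.20*i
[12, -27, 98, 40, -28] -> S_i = Random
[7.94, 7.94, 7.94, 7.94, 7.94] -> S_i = 7.94 + -0.00*i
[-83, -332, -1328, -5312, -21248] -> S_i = -83*4^i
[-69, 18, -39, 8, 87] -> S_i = Random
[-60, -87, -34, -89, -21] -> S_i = Random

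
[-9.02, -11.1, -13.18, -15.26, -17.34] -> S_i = -9.02 + -2.08*i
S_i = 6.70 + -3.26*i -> [6.7, 3.44, 0.18, -3.08, -6.34]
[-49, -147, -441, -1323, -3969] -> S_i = -49*3^i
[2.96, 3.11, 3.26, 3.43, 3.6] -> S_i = 2.96*1.05^i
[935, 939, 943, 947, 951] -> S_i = 935 + 4*i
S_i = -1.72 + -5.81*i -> [-1.72, -7.53, -13.34, -19.15, -24.96]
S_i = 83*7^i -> [83, 581, 4067, 28469, 199283]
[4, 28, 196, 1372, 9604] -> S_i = 4*7^i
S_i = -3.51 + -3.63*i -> [-3.51, -7.14, -10.77, -14.4, -18.03]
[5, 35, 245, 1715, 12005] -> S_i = 5*7^i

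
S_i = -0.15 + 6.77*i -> [-0.15, 6.62, 13.39, 20.16, 26.93]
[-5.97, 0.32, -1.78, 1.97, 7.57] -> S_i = Random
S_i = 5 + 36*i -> [5, 41, 77, 113, 149]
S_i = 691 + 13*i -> [691, 704, 717, 730, 743]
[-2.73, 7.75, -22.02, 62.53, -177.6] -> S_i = -2.73*(-2.84)^i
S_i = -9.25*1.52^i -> [-9.25, -14.06, -21.37, -32.48, -49.38]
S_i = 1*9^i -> [1, 9, 81, 729, 6561]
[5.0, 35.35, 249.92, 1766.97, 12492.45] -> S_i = 5.00*7.07^i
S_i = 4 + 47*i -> [4, 51, 98, 145, 192]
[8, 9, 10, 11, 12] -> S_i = 8 + 1*i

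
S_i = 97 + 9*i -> [97, 106, 115, 124, 133]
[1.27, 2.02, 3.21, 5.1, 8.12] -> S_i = 1.27*1.59^i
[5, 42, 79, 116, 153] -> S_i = 5 + 37*i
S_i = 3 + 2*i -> [3, 5, 7, 9, 11]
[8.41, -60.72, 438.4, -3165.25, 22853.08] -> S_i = 8.41*(-7.22)^i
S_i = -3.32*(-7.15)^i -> [-3.32, 23.74, -169.73, 1213.55, -8676.85]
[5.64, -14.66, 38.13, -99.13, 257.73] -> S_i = 5.64*(-2.60)^i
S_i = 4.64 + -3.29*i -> [4.64, 1.35, -1.94, -5.23, -8.52]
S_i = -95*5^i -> [-95, -475, -2375, -11875, -59375]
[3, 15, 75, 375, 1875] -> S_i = 3*5^i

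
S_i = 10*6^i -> [10, 60, 360, 2160, 12960]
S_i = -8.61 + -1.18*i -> [-8.61, -9.79, -10.97, -12.15, -13.33]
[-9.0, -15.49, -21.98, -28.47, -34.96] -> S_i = -9.00 + -6.49*i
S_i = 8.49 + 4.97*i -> [8.49, 13.46, 18.43, 23.4, 28.37]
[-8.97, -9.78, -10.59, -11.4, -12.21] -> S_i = -8.97 + -0.81*i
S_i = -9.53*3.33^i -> [-9.53, -31.73, -105.68, -351.91, -1171.84]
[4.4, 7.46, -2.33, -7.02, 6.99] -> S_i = Random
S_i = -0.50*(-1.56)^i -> [-0.5, 0.78, -1.22, 1.9, -2.96]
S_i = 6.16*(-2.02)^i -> [6.16, -12.44, 25.14, -50.77, 102.56]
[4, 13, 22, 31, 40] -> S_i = 4 + 9*i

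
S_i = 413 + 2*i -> [413, 415, 417, 419, 421]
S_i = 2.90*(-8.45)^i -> [2.9, -24.5, 207.07, -1749.72, 14785.12]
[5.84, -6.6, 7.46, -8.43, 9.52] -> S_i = 5.84*(-1.13)^i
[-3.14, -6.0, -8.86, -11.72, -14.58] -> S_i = -3.14 + -2.86*i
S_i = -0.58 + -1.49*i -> [-0.58, -2.07, -3.56, -5.05, -6.54]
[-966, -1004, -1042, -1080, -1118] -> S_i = -966 + -38*i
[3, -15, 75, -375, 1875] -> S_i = 3*-5^i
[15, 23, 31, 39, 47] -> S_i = 15 + 8*i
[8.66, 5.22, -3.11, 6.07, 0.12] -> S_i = Random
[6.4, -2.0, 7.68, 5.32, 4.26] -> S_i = Random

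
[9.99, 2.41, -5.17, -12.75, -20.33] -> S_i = 9.99 + -7.58*i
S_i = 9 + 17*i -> [9, 26, 43, 60, 77]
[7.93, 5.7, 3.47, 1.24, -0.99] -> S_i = 7.93 + -2.23*i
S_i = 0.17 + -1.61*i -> [0.17, -1.44, -3.05, -4.66, -6.27]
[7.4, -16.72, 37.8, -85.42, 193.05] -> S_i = 7.40*(-2.26)^i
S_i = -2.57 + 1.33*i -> [-2.57, -1.24, 0.09, 1.42, 2.75]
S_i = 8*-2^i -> [8, -16, 32, -64, 128]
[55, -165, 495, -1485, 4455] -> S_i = 55*-3^i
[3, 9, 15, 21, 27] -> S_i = 3 + 6*i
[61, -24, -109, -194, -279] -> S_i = 61 + -85*i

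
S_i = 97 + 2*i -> [97, 99, 101, 103, 105]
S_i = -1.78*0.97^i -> [-1.78, -1.73, -1.67, -1.62, -1.58]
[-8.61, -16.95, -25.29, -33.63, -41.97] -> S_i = -8.61 + -8.34*i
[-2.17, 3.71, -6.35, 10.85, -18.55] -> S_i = -2.17*(-1.71)^i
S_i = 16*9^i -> [16, 144, 1296, 11664, 104976]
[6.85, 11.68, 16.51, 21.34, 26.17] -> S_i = 6.85 + 4.83*i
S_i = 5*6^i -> [5, 30, 180, 1080, 6480]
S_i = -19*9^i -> [-19, -171, -1539, -13851, -124659]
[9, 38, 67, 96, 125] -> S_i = 9 + 29*i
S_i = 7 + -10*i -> [7, -3, -13, -23, -33]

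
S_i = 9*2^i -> [9, 18, 36, 72, 144]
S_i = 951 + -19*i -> [951, 932, 913, 894, 875]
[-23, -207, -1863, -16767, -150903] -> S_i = -23*9^i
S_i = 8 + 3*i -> [8, 11, 14, 17, 20]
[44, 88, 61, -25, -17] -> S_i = Random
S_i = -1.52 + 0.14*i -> [-1.52, -1.38, -1.24, -1.1, -0.96]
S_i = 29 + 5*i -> [29, 34, 39, 44, 49]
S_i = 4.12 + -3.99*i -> [4.12, 0.13, -3.86, -7.85, -11.84]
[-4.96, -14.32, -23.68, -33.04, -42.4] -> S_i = -4.96 + -9.36*i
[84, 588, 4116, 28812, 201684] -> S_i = 84*7^i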